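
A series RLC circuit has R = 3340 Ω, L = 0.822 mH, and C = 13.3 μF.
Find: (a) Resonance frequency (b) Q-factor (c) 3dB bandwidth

Step 1 — Resonance condition Im(Z)=0 gives ω₀ = 1/√(LC).
Step 2 — ω₀ = 1/√(0.000822·1.33e-05) = 9564 rad/s.
Step 3 — f₀ = ω₀/(2π) = 1522 Hz.
Step 4 — Series Q: Q = ω₀L/R = 9564·0.000822/3340 = 0.002354.
Step 5 — 3dB bandwidth: Δω = ω₀/Q = 4.063e+06 rad/s; BW = Δω/(2π) = 6.467e+05 Hz.

(a) f₀ = 1522 Hz  (b) Q = 0.002354  (c) BW = 6.467e+05 Hz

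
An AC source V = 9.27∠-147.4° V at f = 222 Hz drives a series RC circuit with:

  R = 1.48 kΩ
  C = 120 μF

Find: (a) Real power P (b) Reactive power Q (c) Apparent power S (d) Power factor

Step 1 — Angular frequency: ω = 2π·f = 2π·222 = 1395 rad/s.
Step 2 — Component impedances:
  R: Z = R = 1480 Ω
  C: Z = 1/(jωC) = -j/(ω·C) = 0 - j5.974 Ω
Step 3 — Series combination: Z_total = R + C = 1480 - j5.974 Ω = 1480∠-0.2° Ω.
Step 4 — Source phasor: V = 9.27∠-147.4° V = -7.81 - j4.994 V.
Step 5 — Current: I = V / Z = -0.005263 - j0.003396 A = 0.006263∠-147.2° A.
Step 6 — Complex power: S = V·I* = 0.05806 - j0.0002344 VA.
Step 7 — Real power: P = Re(S) = 0.05806 W.
Step 8 — Reactive power: Q = Im(S) = -0.0002344 VAR.
Step 9 — Apparent power: |S| = 0.05806 VA.
Step 10 — Power factor: PF = P/|S| = 1 (leading).

(a) P = 0.05806 W  (b) Q = -0.0002344 VAR  (c) S = 0.05806 VA  (d) PF = 1 (leading)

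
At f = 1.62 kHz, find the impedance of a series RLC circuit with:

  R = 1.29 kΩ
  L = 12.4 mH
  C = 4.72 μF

Step 1 — Angular frequency: ω = 2π·f = 2π·1620 = 1.018e+04 rad/s.
Step 2 — Component impedances:
  R: Z = R = 1290 Ω
  L: Z = jωL = j·1.018e+04·0.0124 = 0 + j126.2 Ω
  C: Z = 1/(jωC) = -j/(ω·C) = 0 - j20.81 Ω
Step 3 — Series combination: Z_total = R + L + C = 1290 + j105.4 Ω = 1294∠4.7° Ω.

Z = 1290 + j105.4 Ω = 1294∠4.7° Ω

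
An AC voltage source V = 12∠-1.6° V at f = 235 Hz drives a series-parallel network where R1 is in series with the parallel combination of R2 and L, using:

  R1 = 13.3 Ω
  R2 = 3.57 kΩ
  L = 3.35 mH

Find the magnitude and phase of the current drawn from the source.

Step 1 — Angular frequency: ω = 2π·f = 2π·235 = 1477 rad/s.
Step 2 — Component impedances:
  R1: Z = R = 13.3 Ω
  R2: Z = R = 3570 Ω
  L: Z = jωL = j·1477·0.00335 = 0 + j4.946 Ω
Step 3 — Parallel branch: R2 || L = 1/(1/R2 + 1/L) = 0.006854 + j4.946 Ω.
Step 4 — Series with R1: Z_total = R1 + (R2 || L) = 13.31 + j4.946 Ω = 14.2∠20.4° Ω.
Step 5 — Source phasor: V = 12∠-1.6° V = 12 - j0.3351 V.
Step 6 — Ohm's law: I = V / Z_total = (12 - j0.3351) / (13.31 + j4.946) = 0.7838 - j0.3165 A.
Step 7 — Convert to polar: |I| = 0.8453 A, ∠I = -22.0°.

I = 0.8453∠-22.0° A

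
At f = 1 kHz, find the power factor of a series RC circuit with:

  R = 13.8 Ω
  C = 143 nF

Step 1 — Angular frequency: ω = 2π·f = 2π·1000 = 6283 rad/s.
Step 2 — Component impedances:
  R: Z = R = 13.8 Ω
  C: Z = 1/(jωC) = -j/(ω·C) = 0 - j1113 Ω
Step 3 — Series combination: Z_total = R + C = 13.8 - j1113 Ω = 1113∠-89.3° Ω.
Step 4 — Power factor: PF = cos(φ) = Re(Z)/|Z| = 13.8/1113 = 0.0124.
Step 5 — Type: Im(Z) = -1113 ⇒ leading (phase φ = -89.3°).

PF = 0.0124 (leading, φ = -89.3°)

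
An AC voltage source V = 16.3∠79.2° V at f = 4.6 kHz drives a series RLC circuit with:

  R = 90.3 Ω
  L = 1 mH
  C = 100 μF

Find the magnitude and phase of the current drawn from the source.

Step 1 — Angular frequency: ω = 2π·f = 2π·4600 = 2.89e+04 rad/s.
Step 2 — Component impedances:
  R: Z = R = 90.3 Ω
  L: Z = jωL = j·2.89e+04·0.001 = 0 + j28.9 Ω
  C: Z = 1/(jωC) = -j/(ω·C) = 0 - j0.346 Ω
Step 3 — Series combination: Z_total = R + L + C = 90.3 + j28.56 Ω = 94.71∠17.5° Ω.
Step 4 — Source phasor: V = 16.3∠79.2° V = 3.054 + j16.01 V.
Step 5 — Ohm's law: I = V / Z_total = (3.054 + j16.01) / (90.3 + j28.56) = 0.08172 + j0.1515 A.
Step 6 — Convert to polar: |I| = 0.1721 A, ∠I = 61.7°.

I = 0.1721∠61.7° A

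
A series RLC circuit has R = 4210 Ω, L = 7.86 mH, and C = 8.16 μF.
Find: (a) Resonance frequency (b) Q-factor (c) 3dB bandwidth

Step 1 — Resonance: ω₀ = 1/√(LC) = 1/√(0.00786·8.16e-06) = 3949 rad/s.
Step 2 — f₀ = ω₀/(2π) = 628.4 Hz.
Step 3 — Series Q: Q = ω₀L/R = 3949·0.00786/4210 = 0.007372.
Step 4 — Bandwidth: Δω = ω₀/Q = 5.356e+05 rad/s; BW = Δω/(2π) = 8.525e+04 Hz.

(a) f₀ = 628.4 Hz  (b) Q = 0.007372  (c) BW = 8.525e+04 Hz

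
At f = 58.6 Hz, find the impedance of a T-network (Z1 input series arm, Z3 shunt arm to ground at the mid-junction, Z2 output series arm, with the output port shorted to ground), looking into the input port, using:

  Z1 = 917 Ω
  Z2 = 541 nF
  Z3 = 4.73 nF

Step 1 — Angular frequency: ω = 2π·f = 2π·58.6 = 368.2 rad/s.
Step 2 — Component impedances:
  Z1: Z = R = 917 Ω
  Z2: Z = 1/(jωC) = -j/(ω·C) = 0 - j5020 Ω
  Z3: Z = 1/(jωC) = -j/(ω·C) = 0 - j5.742e+05 Ω
Step 3 — With the output port shorted to ground, the output series arm Z2 runs from the junction to ground; the shunt arm Z3 also runs from the junction to ground. They appear in parallel: Z3 || Z2 = 0 - j4977 Ω.
Step 4 — Series with input arm Z1: Z_in = Z1 + (Z3 || Z2) = 917 - j4977 Ω = 5061∠-79.6° Ω.

Z = 917 - j4977 Ω = 5061∠-79.6° Ω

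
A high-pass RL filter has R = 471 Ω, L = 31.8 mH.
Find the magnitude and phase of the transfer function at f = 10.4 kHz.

Step 1 — Angular frequency: ω = 2π·1.04e+04 = 6.535e+04 rad/s.
Step 2 — Transfer function: H(jω) = jωL/(R + jωL).
Step 3 — Numerator jωL = j·2078; denominator R + jωL = 471 + j2078.
Step 4 — H = 0.9511 + j0.2156.
Step 5 — Magnitude: |H| = 0.9753 (-0.2 dB); phase: φ = 12.8°.

|H| = 0.9753 (-0.2 dB), φ = 12.8°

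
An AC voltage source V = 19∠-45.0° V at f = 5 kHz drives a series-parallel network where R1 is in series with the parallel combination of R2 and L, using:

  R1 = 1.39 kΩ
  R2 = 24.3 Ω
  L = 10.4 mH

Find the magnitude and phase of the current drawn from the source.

Step 1 — Angular frequency: ω = 2π·f = 2π·5000 = 3.142e+04 rad/s.
Step 2 — Component impedances:
  R1: Z = R = 1390 Ω
  R2: Z = R = 24.3 Ω
  L: Z = jωL = j·3.142e+04·0.0104 = 0 + j326.7 Ω
Step 3 — Parallel branch: R2 || L = 1/(1/R2 + 1/L) = 24.17 + j1.797 Ω.
Step 4 — Series with R1: Z_total = R1 + (R2 || L) = 1414 + j1.797 Ω = 1414∠0.1° Ω.
Step 5 — Source phasor: V = 19∠-45.0° V = 13.44 - j13.44 V.
Step 6 — Ohm's law: I = V / Z_total = (13.44 - j13.44) / (1414 + j1.797) = 0.009488 - j0.009512 A.
Step 7 — Convert to polar: |I| = 0.01344 A, ∠I = -45.1°.

I = 0.01344∠-45.1° A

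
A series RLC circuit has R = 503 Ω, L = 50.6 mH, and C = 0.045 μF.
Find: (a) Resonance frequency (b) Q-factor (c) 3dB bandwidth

Step 1 — Resonance: ω₀ = 1/√(LC) = 1/√(0.0506·4.5e-08) = 2.096e+04 rad/s.
Step 2 — f₀ = ω₀/(2π) = 3335 Hz.
Step 3 — Series Q: Q = ω₀L/R = 2.096e+04·0.0506/503 = 2.108.
Step 4 — Bandwidth: Δω = ω₀/Q = 9941 rad/s; BW = Δω/(2π) = 1582 Hz.

(a) f₀ = 3335 Hz  (b) Q = 2.108  (c) BW = 1582 Hz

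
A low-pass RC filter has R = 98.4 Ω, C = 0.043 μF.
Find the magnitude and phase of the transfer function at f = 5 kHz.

Step 1 — Angular frequency: ω = 2π·5000 = 3.142e+04 rad/s.
Step 2 — Transfer function: H(jω) = 1/(1 + jωRC).
Step 3 — Denominator: 1 + jωRC = 1 + j·3.142e+04·98.4·4.3e-08 = 1 + j0.1329.
Step 4 — H = 0.9826 - j0.1306.
Step 5 — Magnitude: |H| = 0.9913 (-0.1 dB); phase: φ = -7.6°.

|H| = 0.9913 (-0.1 dB), φ = -7.6°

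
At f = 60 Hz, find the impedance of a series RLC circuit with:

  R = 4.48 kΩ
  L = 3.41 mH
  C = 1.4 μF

Step 1 — Angular frequency: ω = 2π·f = 2π·60 = 377 rad/s.
Step 2 — Component impedances:
  R: Z = R = 4480 Ω
  L: Z = jωL = j·377·0.00341 = 0 + j1.286 Ω
  C: Z = 1/(jωC) = -j/(ω·C) = 0 - j1895 Ω
Step 3 — Series combination: Z_total = R + L + C = 4480 - j1893 Ω = 4864∠-22.9° Ω.

Z = 4480 - j1893 Ω = 4864∠-22.9° Ω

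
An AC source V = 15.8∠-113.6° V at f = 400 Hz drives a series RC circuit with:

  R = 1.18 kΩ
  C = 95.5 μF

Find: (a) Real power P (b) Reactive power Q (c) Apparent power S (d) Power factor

Step 1 — Angular frequency: ω = 2π·f = 2π·400 = 2513 rad/s.
Step 2 — Component impedances:
  R: Z = R = 1180 Ω
  C: Z = 1/(jωC) = -j/(ω·C) = 0 - j4.166 Ω
Step 3 — Series combination: Z_total = R + C = 1180 - j4.166 Ω = 1180∠-0.2° Ω.
Step 4 — Source phasor: V = 15.8∠-113.6° V = -6.326 - j14.48 V.
Step 5 — Current: I = V / Z = -0.005317 - j0.01229 A = 0.01339∠-113.4° A.
Step 6 — Complex power: S = V·I* = 0.2116 - j0.000747 VA.
Step 7 — Real power: P = Re(S) = 0.2116 W.
Step 8 — Reactive power: Q = Im(S) = -0.000747 VAR.
Step 9 — Apparent power: |S| = 0.2116 VA.
Step 10 — Power factor: PF = P/|S| = 1 (leading).

(a) P = 0.2116 W  (b) Q = -0.000747 VAR  (c) S = 0.2116 VA  (d) PF = 1 (leading)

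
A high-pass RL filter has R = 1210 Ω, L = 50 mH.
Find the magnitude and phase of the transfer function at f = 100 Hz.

Step 1 — Angular frequency: ω = 2π·100 = 628.3 rad/s.
Step 2 — Transfer function: H(jω) = jωL/(R + jωL).
Step 3 — Numerator jωL = j·31.42; denominator R + jωL = 1210 + j31.42.
Step 4 — H = 0.0006737 + j0.02595.
Step 5 — Magnitude: |H| = 0.02595 (-31.7 dB); phase: φ = 88.5°.

|H| = 0.02595 (-31.7 dB), φ = 88.5°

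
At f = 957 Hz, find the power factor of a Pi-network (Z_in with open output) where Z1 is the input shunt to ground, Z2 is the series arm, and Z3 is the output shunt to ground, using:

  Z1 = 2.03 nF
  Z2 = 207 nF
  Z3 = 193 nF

Step 1 — Angular frequency: ω = 2π·f = 2π·957 = 6013 rad/s.
Step 2 — Component impedances:
  Z1: Z = 1/(jωC) = -j/(ω·C) = 0 - j8.192e+04 Ω
  Z2: Z = 1/(jωC) = -j/(ω·C) = 0 - j803.4 Ω
  Z3: Z = 1/(jωC) = -j/(ω·C) = 0 - j861.7 Ω
Step 3 — With open output, the series arm Z2 and the output shunt Z3 appear in series to ground: Z2 + Z3 = 0 - j1665 Ω.
Step 4 — Parallel with input shunt Z1: Z_in = Z1 || (Z2 + Z3) = 0 - j1632 Ω = 1632∠-90.0° Ω.
Step 5 — Power factor: PF = cos(φ) = Re(Z)/|Z| = 0/1632 = 0.
Step 6 — Type: Im(Z) = -1632 ⇒ leading (phase φ = -90.0°).

PF = 0 (leading, φ = -90.0°)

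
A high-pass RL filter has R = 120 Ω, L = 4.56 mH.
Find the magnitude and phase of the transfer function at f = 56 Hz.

Step 1 — Angular frequency: ω = 2π·56 = 351.9 rad/s.
Step 2 — Transfer function: H(jω) = jωL/(R + jωL).
Step 3 — Numerator jωL = j·1.604; denominator R + jωL = 120 + j1.604.
Step 4 — H = 0.0001787 + j0.01337.
Step 5 — Magnitude: |H| = 0.01337 (-37.5 dB); phase: φ = 89.2°.

|H| = 0.01337 (-37.5 dB), φ = 89.2°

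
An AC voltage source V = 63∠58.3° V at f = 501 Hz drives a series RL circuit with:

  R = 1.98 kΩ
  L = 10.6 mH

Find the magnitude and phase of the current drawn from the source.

Step 1 — Angular frequency: ω = 2π·f = 2π·501 = 3148 rad/s.
Step 2 — Component impedances:
  R: Z = R = 1980 Ω
  L: Z = jωL = j·3148·0.0106 = 0 + j33.37 Ω
Step 3 — Series combination: Z_total = R + L = 1980 + j33.37 Ω = 1980∠1.0° Ω.
Step 4 — Source phasor: V = 63∠58.3° V = 33.1 + j53.6 V.
Step 5 — Ohm's law: I = V / Z_total = (33.1 + j53.6) / (1980 + j33.37) = 0.01717 + j0.02678 A.
Step 6 — Convert to polar: |I| = 0.03181 A, ∠I = 57.3°.

I = 0.03181∠57.3° A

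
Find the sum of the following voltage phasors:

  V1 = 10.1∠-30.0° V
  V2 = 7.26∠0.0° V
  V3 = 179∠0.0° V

Step 1 — Convert each phasor to rectangular form:
  V1 = 10.1·(cos(-30.0°) + j·sin(-30.0°)) = 8.747 - j5.05 V
  V2 = 7.26·(cos(0.0°) + j·sin(0.0°)) = 7.26 V
  V3 = 179·(cos(0.0°) + j·sin(0.0°)) = 179 V
Step 2 — Sum components: V_total = 195 - j5.05 V.
Step 3 — Convert to polar: |V_total| = 195.1 V, ∠V_total = -1.5°.

V_total = 195.1∠-1.5° V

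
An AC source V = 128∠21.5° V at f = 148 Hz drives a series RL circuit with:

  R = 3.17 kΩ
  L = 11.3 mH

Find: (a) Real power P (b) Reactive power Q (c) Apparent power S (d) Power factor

Step 1 — Angular frequency: ω = 2π·f = 2π·148 = 929.9 rad/s.
Step 2 — Component impedances:
  R: Z = R = 3170 Ω
  L: Z = jωL = j·929.9·0.0113 = 0 + j10.51 Ω
Step 3 — Series combination: Z_total = R + L = 3170 + j10.51 Ω = 3170∠0.2° Ω.
Step 4 — Source phasor: V = 128∠21.5° V = 119.1 + j46.91 V.
Step 5 — Current: I = V / Z = 0.03762 + j0.01467 A = 0.04038∠21.3° A.
Step 6 — Complex power: S = V·I* = 5.168 + j0.01713 VA.
Step 7 — Real power: P = Re(S) = 5.168 W.
Step 8 — Reactive power: Q = Im(S) = 0.01713 VAR.
Step 9 — Apparent power: |S| = 5.168 VA.
Step 10 — Power factor: PF = P/|S| = 1 (lagging).

(a) P = 5.168 W  (b) Q = 0.01713 VAR  (c) S = 5.168 VA  (d) PF = 1 (lagging)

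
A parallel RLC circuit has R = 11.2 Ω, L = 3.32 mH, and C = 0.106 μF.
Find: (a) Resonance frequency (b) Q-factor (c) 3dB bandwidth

Step 1 — Resonance: ω₀ = 1/√(LC) = 1/√(0.00332·1.06e-07) = 5.331e+04 rad/s.
Step 2 — f₀ = ω₀/(2π) = 8484 Hz.
Step 3 — Parallel Q: Q = R/(ω₀L) = 11.2/(5.331e+04·0.00332) = 0.06329.
Step 4 — Bandwidth: Δω = ω₀/Q = 8.423e+05 rad/s; BW = Δω/(2π) = 1.341e+05 Hz.

(a) f₀ = 8484 Hz  (b) Q = 0.06329  (c) BW = 1.341e+05 Hz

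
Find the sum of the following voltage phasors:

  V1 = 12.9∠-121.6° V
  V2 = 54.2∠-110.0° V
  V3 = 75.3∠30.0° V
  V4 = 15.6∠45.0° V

Step 1 — Convert each phasor to rectangular form:
  V1 = 12.9·(cos(-121.6°) + j·sin(-121.6°)) = -6.759 - j10.99 V
  V2 = 54.2·(cos(-110.0°) + j·sin(-110.0°)) = -18.54 - j50.93 V
  V3 = 75.3·(cos(30.0°) + j·sin(30.0°)) = 65.21 + j37.65 V
  V4 = 15.6·(cos(45.0°) + j·sin(45.0°)) = 11.03 + j11.03 V
Step 2 — Sum components: V_total = 50.95 - j13.24 V.
Step 3 — Convert to polar: |V_total| = 52.64 V, ∠V_total = -14.6°.

V_total = 52.64∠-14.6° V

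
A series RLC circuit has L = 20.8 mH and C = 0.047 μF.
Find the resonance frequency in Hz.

Step 1 — Resonance condition Im(Z)=0 gives ω₀ = 1/√(LC).
Step 2 — ω₀ = 1/√(0.0208·4.7e-08) = 3.198e+04 rad/s.
Step 3 — f₀ = ω₀/(2π) = 5090 Hz.

f₀ = 5090 Hz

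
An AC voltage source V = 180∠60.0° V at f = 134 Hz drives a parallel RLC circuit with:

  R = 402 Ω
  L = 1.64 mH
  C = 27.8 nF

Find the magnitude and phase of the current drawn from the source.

Step 1 — Angular frequency: ω = 2π·f = 2π·134 = 841.9 rad/s.
Step 2 — Component impedances:
  R: Z = R = 402 Ω
  L: Z = jωL = j·841.9·0.00164 = 0 + j1.381 Ω
  C: Z = 1/(jωC) = -j/(ω·C) = 0 - j4.272e+04 Ω
Step 3 — Parallel combination: 1/Z_total = 1/R + 1/L + 1/C; Z_total = 0.004743 + j1.381 Ω = 1.381∠89.8° Ω.
Step 4 — Source phasor: V = 180∠60.0° V = 90 + j155.9 V.
Step 5 — Ohm's law: I = V / Z_total = (90 + j155.9) / (0.004743 + j1.381) = 113.1 - j64.79 A.
Step 6 — Convert to polar: |I| = 130.4 A, ∠I = -29.8°.

I = 130.4∠-29.8° A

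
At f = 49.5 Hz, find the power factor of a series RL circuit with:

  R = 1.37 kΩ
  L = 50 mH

Step 1 — Angular frequency: ω = 2π·f = 2π·49.5 = 311 rad/s.
Step 2 — Component impedances:
  R: Z = R = 1370 Ω
  L: Z = jωL = j·311·0.05 = 0 + j15.55 Ω
Step 3 — Series combination: Z_total = R + L = 1370 + j15.55 Ω = 1370∠0.7° Ω.
Step 4 — Power factor: PF = cos(φ) = Re(Z)/|Z| = 1370/1370.1 = 0.9999.
Step 5 — Type: Im(Z) = 15.55 ⇒ lagging (phase φ = 0.7°).

PF = 0.9999 (lagging, φ = 0.7°)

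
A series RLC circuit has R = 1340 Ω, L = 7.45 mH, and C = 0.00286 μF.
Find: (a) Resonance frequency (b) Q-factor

Step 1 — Resonance condition Im(Z)=0 gives ω₀ = 1/√(LC).
Step 2 — ω₀ = 1/√(0.00745·2.86e-09) = 2.166e+05 rad/s.
Step 3 — f₀ = ω₀/(2π) = 3.448e+04 Hz.
Step 4 — Series Q: Q = ω₀L/R = 2.166e+05·0.00745/1340 = 1.204.

(a) f₀ = 3.448e+04 Hz  (b) Q = 1.204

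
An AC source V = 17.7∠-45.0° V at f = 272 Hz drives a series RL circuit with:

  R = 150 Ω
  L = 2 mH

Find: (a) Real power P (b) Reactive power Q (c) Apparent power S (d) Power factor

Step 1 — Angular frequency: ω = 2π·f = 2π·272 = 1709 rad/s.
Step 2 — Component impedances:
  R: Z = R = 150 Ω
  L: Z = jωL = j·1709·0.002 = 0 + j3.418 Ω
Step 3 — Series combination: Z_total = R + L = 150 + j3.418 Ω = 150∠1.3° Ω.
Step 4 — Source phasor: V = 17.7∠-45.0° V = 12.52 - j12.52 V.
Step 5 — Current: I = V / Z = 0.08149 - j0.0853 A = 0.118∠-46.3° A.
Step 6 — Complex power: S = V·I* = 2.088 + j0.04757 VA.
Step 7 — Real power: P = Re(S) = 2.088 W.
Step 8 — Reactive power: Q = Im(S) = 0.04757 VAR.
Step 9 — Apparent power: |S| = 2.088 VA.
Step 10 — Power factor: PF = P/|S| = 0.9997 (lagging).

(a) P = 2.088 W  (b) Q = 0.04757 VAR  (c) S = 2.088 VA  (d) PF = 0.9997 (lagging)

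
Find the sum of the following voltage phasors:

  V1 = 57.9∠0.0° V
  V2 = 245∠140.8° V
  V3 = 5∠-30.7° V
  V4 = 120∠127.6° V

Step 1 — Convert each phasor to rectangular form:
  V1 = 57.9·(cos(0.0°) + j·sin(0.0°)) = 57.9 V
  V2 = 245·(cos(140.8°) + j·sin(140.8°)) = -189.9 + j154.8 V
  V3 = 5·(cos(-30.7°) + j·sin(-30.7°)) = 4.299 - j2.553 V
  V4 = 120·(cos(127.6°) + j·sin(127.6°)) = -73.22 + j95.07 V
Step 2 — Sum components: V_total = -200.9 + j247.4 V.
Step 3 — Convert to polar: |V_total| = 318.7 V, ∠V_total = 129.1°.

V_total = 318.7∠129.1° V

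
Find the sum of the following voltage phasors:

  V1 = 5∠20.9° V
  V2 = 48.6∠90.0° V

Step 1 — Convert each phasor to rectangular form:
  V1 = 5·(cos(20.9°) + j·sin(20.9°)) = 4.671 + j1.784 V
  V2 = 48.6·(cos(90.0°) + j·sin(90.0°)) = 0 + j48.6 V
Step 2 — Sum components: V_total = 4.671 + j50.38 V.
Step 3 — Convert to polar: |V_total| = 50.6 V, ∠V_total = 84.7°.

V_total = 50.6∠84.7° V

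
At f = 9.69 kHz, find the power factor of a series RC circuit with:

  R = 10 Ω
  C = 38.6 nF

Step 1 — Angular frequency: ω = 2π·f = 2π·9690 = 6.088e+04 rad/s.
Step 2 — Component impedances:
  R: Z = R = 10 Ω
  C: Z = 1/(jωC) = -j/(ω·C) = 0 - j425.5 Ω
Step 3 — Series combination: Z_total = R + C = 10 - j425.5 Ω = 425.6∠-88.7° Ω.
Step 4 — Power factor: PF = cos(φ) = Re(Z)/|Z| = 10/425.63 = 0.02349.
Step 5 — Type: Im(Z) = -425.5 ⇒ leading (phase φ = -88.7°).

PF = 0.02349 (leading, φ = -88.7°)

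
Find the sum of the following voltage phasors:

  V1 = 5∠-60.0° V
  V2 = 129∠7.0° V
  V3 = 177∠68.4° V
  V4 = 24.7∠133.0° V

Step 1 — Convert each phasor to rectangular form:
  V1 = 5·(cos(-60.0°) + j·sin(-60.0°)) = 2.5 - j4.33 V
  V2 = 129·(cos(7.0°) + j·sin(7.0°)) = 128 + j15.72 V
  V3 = 177·(cos(68.4°) + j·sin(68.4°)) = 65.16 + j164.6 V
  V4 = 24.7·(cos(133.0°) + j·sin(133.0°)) = -16.85 + j18.06 V
Step 2 — Sum components: V_total = 178.9 + j194 V.
Step 3 — Convert to polar: |V_total| = 263.9 V, ∠V_total = 47.3°.

V_total = 263.9∠47.3° V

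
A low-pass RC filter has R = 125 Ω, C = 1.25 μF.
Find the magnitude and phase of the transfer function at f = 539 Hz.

Step 1 — Angular frequency: ω = 2π·539 = 3387 rad/s.
Step 2 — Transfer function: H(jω) = 1/(1 + jωRC).
Step 3 — Denominator: 1 + jωRC = 1 + j·3387·125·1.25e-06 = 1 + j0.5292.
Step 4 — H = 0.7812 - j0.4134.
Step 5 — Magnitude: |H| = 0.8839 (-1.1 dB); phase: φ = -27.9°.

|H| = 0.8839 (-1.1 dB), φ = -27.9°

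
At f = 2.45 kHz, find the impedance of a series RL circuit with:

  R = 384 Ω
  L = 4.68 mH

Step 1 — Angular frequency: ω = 2π·f = 2π·2450 = 1.539e+04 rad/s.
Step 2 — Component impedances:
  R: Z = R = 384 Ω
  L: Z = jωL = j·1.539e+04·0.00468 = 0 + j72.04 Ω
Step 3 — Series combination: Z_total = R + L = 384 + j72.04 Ω = 390.7∠10.6° Ω.

Z = 384 + j72.04 Ω = 390.7∠10.6° Ω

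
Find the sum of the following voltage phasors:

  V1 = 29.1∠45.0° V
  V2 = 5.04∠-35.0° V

Step 1 — Convert each phasor to rectangular form:
  V1 = 29.1·(cos(45.0°) + j·sin(45.0°)) = 20.58 + j20.58 V
  V2 = 5.04·(cos(-35.0°) + j·sin(-35.0°)) = 4.129 - j2.891 V
Step 2 — Sum components: V_total = 24.71 + j17.69 V.
Step 3 — Convert to polar: |V_total| = 30.38 V, ∠V_total = 35.6°.

V_total = 30.38∠35.6° V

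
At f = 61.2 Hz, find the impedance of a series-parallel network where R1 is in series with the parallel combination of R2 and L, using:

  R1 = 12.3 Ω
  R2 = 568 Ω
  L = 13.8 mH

Step 1 — Angular frequency: ω = 2π·f = 2π·61.2 = 384.5 rad/s.
Step 2 — Component impedances:
  R1: Z = R = 12.3 Ω
  R2: Z = R = 568 Ω
  L: Z = jωL = j·384.5·0.0138 = 0 + j5.307 Ω
Step 3 — Parallel branch: R2 || L = 1/(1/R2 + 1/L) = 0.04957 + j5.306 Ω.
Step 4 — Series with R1: Z_total = R1 + (R2 || L) = 12.35 + j5.306 Ω = 13.44∠23.3° Ω.

Z = 12.35 + j5.306 Ω = 13.44∠23.3° Ω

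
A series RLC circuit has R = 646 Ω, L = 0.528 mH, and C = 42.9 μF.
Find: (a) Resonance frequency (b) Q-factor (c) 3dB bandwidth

Step 1 — Resonance: ω₀ = 1/√(LC) = 1/√(0.000528·4.29e-05) = 6644 rad/s.
Step 2 — f₀ = ω₀/(2π) = 1057 Hz.
Step 3 — Series Q: Q = ω₀L/R = 6644·0.000528/646 = 0.005431.
Step 4 — Bandwidth: Δω = ω₀/Q = 1.223e+06 rad/s; BW = Δω/(2π) = 1.947e+05 Hz.

(a) f₀ = 1057 Hz  (b) Q = 0.005431  (c) BW = 1.947e+05 Hz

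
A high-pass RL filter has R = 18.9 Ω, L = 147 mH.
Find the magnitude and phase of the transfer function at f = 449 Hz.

Step 1 — Angular frequency: ω = 2π·449 = 2821 rad/s.
Step 2 — Transfer function: H(jω) = jωL/(R + jωL).
Step 3 — Numerator jωL = j·414.7; denominator R + jωL = 18.9 + j414.7.
Step 4 — H = 0.9979 + j0.04548.
Step 5 — Magnitude: |H| = 0.999 (-0.0 dB); phase: φ = 2.6°.

|H| = 0.999 (-0.0 dB), φ = 2.6°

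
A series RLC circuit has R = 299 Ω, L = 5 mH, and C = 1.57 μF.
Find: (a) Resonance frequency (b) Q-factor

Step 1 — Resonance condition Im(Z)=0 gives ω₀ = 1/√(LC).
Step 2 — ω₀ = 1/√(0.005·1.57e-06) = 1.129e+04 rad/s.
Step 3 — f₀ = ω₀/(2π) = 1796 Hz.
Step 4 — Series Q: Q = ω₀L/R = 1.129e+04·0.005/299 = 0.1887.

(a) f₀ = 1796 Hz  (b) Q = 0.1887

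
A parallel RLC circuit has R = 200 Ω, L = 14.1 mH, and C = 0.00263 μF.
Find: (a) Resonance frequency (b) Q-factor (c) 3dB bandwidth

Step 1 — Resonance: ω₀ = 1/√(LC) = 1/√(0.0141·2.63e-09) = 1.642e+05 rad/s.
Step 2 — f₀ = ω₀/(2π) = 2.614e+04 Hz.
Step 3 — Parallel Q: Q = R/(ω₀L) = 200/(1.642e+05·0.0141) = 0.08638.
Step 4 — Bandwidth: Δω = ω₀/Q = 1.901e+06 rad/s; BW = Δω/(2π) = 3.026e+05 Hz.

(a) f₀ = 2.614e+04 Hz  (b) Q = 0.08638  (c) BW = 3.026e+05 Hz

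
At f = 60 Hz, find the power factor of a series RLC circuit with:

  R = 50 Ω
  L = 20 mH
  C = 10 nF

Step 1 — Angular frequency: ω = 2π·f = 2π·60 = 377 rad/s.
Step 2 — Component impedances:
  R: Z = R = 50 Ω
  L: Z = jωL = j·377·0.02 = 0 + j7.54 Ω
  C: Z = 1/(jωC) = -j/(ω·C) = 0 - j2.653e+05 Ω
Step 3 — Series combination: Z_total = R + L + C = 50 - j2.653e+05 Ω = 2.653e+05∠-90.0° Ω.
Step 4 — Power factor: PF = cos(φ) = Re(Z)/|Z| = 50/2.653e+05 = 0.0001885.
Step 5 — Type: Im(Z) = -2.653e+05 ⇒ leading (phase φ = -90.0°).

PF = 0.0001885 (leading, φ = -90.0°)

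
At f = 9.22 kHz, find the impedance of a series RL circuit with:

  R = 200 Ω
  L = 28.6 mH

Step 1 — Angular frequency: ω = 2π·f = 2π·9220 = 5.793e+04 rad/s.
Step 2 — Component impedances:
  R: Z = R = 200 Ω
  L: Z = jωL = j·5.793e+04·0.0286 = 0 + j1657 Ω
Step 3 — Series combination: Z_total = R + L = 200 + j1657 Ω = 1669∠83.1° Ω.

Z = 200 + j1657 Ω = 1669∠83.1° Ω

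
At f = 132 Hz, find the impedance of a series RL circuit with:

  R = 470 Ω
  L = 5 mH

Step 1 — Angular frequency: ω = 2π·f = 2π·132 = 829.4 rad/s.
Step 2 — Component impedances:
  R: Z = R = 470 Ω
  L: Z = jωL = j·829.4·0.005 = 0 + j4.147 Ω
Step 3 — Series combination: Z_total = R + L = 470 + j4.147 Ω = 470∠0.5° Ω.

Z = 470 + j4.147 Ω = 470∠0.5° Ω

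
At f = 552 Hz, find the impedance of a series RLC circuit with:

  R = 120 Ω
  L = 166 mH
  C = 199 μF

Step 1 — Angular frequency: ω = 2π·f = 2π·552 = 3468 rad/s.
Step 2 — Component impedances:
  R: Z = R = 120 Ω
  L: Z = jωL = j·3468·0.166 = 0 + j575.7 Ω
  C: Z = 1/(jωC) = -j/(ω·C) = 0 - j1.449 Ω
Step 3 — Series combination: Z_total = R + L + C = 120 + j574.3 Ω = 586.7∠78.2° Ω.

Z = 120 + j574.3 Ω = 586.7∠78.2° Ω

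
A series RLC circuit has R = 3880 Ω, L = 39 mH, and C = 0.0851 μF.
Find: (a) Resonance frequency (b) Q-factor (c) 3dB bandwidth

Step 1 — Resonance: ω₀ = 1/√(LC) = 1/√(0.039·8.51e-08) = 1.736e+04 rad/s.
Step 2 — f₀ = ω₀/(2π) = 2763 Hz.
Step 3 — Series Q: Q = ω₀L/R = 1.736e+04·0.039/3880 = 0.1745.
Step 4 — Bandwidth: Δω = ω₀/Q = 9.949e+04 rad/s; BW = Δω/(2π) = 1.583e+04 Hz.

(a) f₀ = 2763 Hz  (b) Q = 0.1745  (c) BW = 1.583e+04 Hz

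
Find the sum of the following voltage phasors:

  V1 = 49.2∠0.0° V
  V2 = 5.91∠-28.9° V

Step 1 — Convert each phasor to rectangular form:
  V1 = 49.2·(cos(0.0°) + j·sin(0.0°)) = 49.2 V
  V2 = 5.91·(cos(-28.9°) + j·sin(-28.9°)) = 5.174 - j2.856 V
Step 2 — Sum components: V_total = 54.37 - j2.856 V.
Step 3 — Convert to polar: |V_total| = 54.45 V, ∠V_total = -3.0°.

V_total = 54.45∠-3.0° V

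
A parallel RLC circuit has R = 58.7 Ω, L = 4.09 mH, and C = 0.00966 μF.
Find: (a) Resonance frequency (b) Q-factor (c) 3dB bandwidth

Step 1 — Resonance: ω₀ = 1/√(LC) = 1/√(0.00409·9.66e-09) = 1.591e+05 rad/s.
Step 2 — f₀ = ω₀/(2π) = 2.532e+04 Hz.
Step 3 — Parallel Q: Q = R/(ω₀L) = 58.7/(1.591e+05·0.00409) = 0.09021.
Step 4 — Bandwidth: Δω = ω₀/Q = 1.764e+06 rad/s; BW = Δω/(2π) = 2.807e+05 Hz.

(a) f₀ = 2.532e+04 Hz  (b) Q = 0.09021  (c) BW = 2.807e+05 Hz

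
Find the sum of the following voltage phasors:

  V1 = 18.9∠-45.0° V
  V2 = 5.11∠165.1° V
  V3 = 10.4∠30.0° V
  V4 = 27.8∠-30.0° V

Step 1 — Convert each phasor to rectangular form:
  V1 = 18.9·(cos(-45.0°) + j·sin(-45.0°)) = 13.36 - j13.36 V
  V2 = 5.11·(cos(165.1°) + j·sin(165.1°)) = -4.938 + j1.314 V
  V3 = 10.4·(cos(30.0°) + j·sin(30.0°)) = 9.007 + j5.2 V
  V4 = 27.8·(cos(-30.0°) + j·sin(-30.0°)) = 24.08 - j13.9 V
Step 2 — Sum components: V_total = 41.51 - j20.75 V.
Step 3 — Convert to polar: |V_total| = 46.41 V, ∠V_total = -26.6°.

V_total = 46.41∠-26.6° V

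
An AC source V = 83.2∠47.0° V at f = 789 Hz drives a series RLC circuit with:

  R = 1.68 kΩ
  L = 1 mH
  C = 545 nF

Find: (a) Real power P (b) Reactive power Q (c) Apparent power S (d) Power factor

Step 1 — Angular frequency: ω = 2π·f = 2π·789 = 4957 rad/s.
Step 2 — Component impedances:
  R: Z = R = 1680 Ω
  L: Z = jωL = j·4957·0.001 = 0 + j4.957 Ω
  C: Z = 1/(jωC) = -j/(ω·C) = 0 - j370.1 Ω
Step 3 — Series combination: Z_total = R + L + C = 1680 - j365.2 Ω = 1719∠-12.3° Ω.
Step 4 — Source phasor: V = 83.2∠47.0° V = 56.74 + j60.85 V.
Step 5 — Current: I = V / Z = 0.02473 + j0.0416 A = 0.04839∠59.3° A.
Step 6 — Complex power: S = V·I* = 3.934 - j0.8552 VA.
Step 7 — Real power: P = Re(S) = 3.934 W.
Step 8 — Reactive power: Q = Im(S) = -0.8552 VAR.
Step 9 — Apparent power: |S| = 4.026 VA.
Step 10 — Power factor: PF = P/|S| = 0.9772 (leading).

(a) P = 3.934 W  (b) Q = -0.8552 VAR  (c) S = 4.026 VA  (d) PF = 0.9772 (leading)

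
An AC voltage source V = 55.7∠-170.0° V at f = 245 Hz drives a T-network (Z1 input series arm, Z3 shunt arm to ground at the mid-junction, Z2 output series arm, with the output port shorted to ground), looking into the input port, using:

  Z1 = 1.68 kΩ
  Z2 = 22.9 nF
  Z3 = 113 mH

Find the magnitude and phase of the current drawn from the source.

Step 1 — Angular frequency: ω = 2π·f = 2π·245 = 1539 rad/s.
Step 2 — Component impedances:
  Z1: Z = R = 1680 Ω
  Z2: Z = 1/(jωC) = -j/(ω·C) = 0 - j2.837e+04 Ω
  Z3: Z = jωL = j·1539·0.113 = 0 + j173.9 Ω
Step 3 — With the output port shorted to ground, the output series arm Z2 runs from the junction to ground; the shunt arm Z3 also runs from the junction to ground. They appear in parallel: Z3 || Z2 = 0 + j175 Ω.
Step 4 — Series with input arm Z1: Z_in = Z1 + (Z3 || Z2) = 1680 + j175 Ω = 1689∠5.9° Ω.
Step 5 — Source phasor: V = 55.7∠-170.0° V = -54.85 - j9.672 V.
Step 6 — Ohm's law: I = V / Z_total = (-54.85 - j9.672) / (1680 + j175) = -0.03289 - j0.00233 A.
Step 7 — Convert to polar: |I| = 0.03298 A, ∠I = -175.9°.

I = 0.03298∠-175.9° A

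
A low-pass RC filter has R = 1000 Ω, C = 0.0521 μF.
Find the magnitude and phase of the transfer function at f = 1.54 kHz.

Step 1 — Angular frequency: ω = 2π·1540 = 9676 rad/s.
Step 2 — Transfer function: H(jω) = 1/(1 + jωRC).
Step 3 — Denominator: 1 + jωRC = 1 + j·9676·1000·5.21e-08 = 1 + j0.5041.
Step 4 — H = 0.7974 - j0.402.
Step 5 — Magnitude: |H| = 0.8929 (-1.0 dB); phase: φ = -26.8°.

|H| = 0.8929 (-1.0 dB), φ = -26.8°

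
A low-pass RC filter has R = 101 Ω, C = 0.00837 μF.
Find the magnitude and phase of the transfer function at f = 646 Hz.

Step 1 — Angular frequency: ω = 2π·646 = 4059 rad/s.
Step 2 — Transfer function: H(jω) = 1/(1 + jωRC).
Step 3 — Denominator: 1 + jωRC = 1 + j·4059·101·8.37e-09 = 1 + j0.003431.
Step 4 — H = 1 - j0.003431.
Step 5 — Magnitude: |H| = 1 (-0.0 dB); phase: φ = -0.2°.

|H| = 1 (-0.0 dB), φ = -0.2°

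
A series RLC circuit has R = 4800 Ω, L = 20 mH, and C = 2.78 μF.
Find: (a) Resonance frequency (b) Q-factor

Step 1 — Resonance condition Im(Z)=0 gives ω₀ = 1/√(LC).
Step 2 — ω₀ = 1/√(0.02·2.78e-06) = 4241 rad/s.
Step 3 — f₀ = ω₀/(2π) = 675 Hz.
Step 4 — Series Q: Q = ω₀L/R = 4241·0.02/4800 = 0.01767.

(a) f₀ = 675 Hz  (b) Q = 0.01767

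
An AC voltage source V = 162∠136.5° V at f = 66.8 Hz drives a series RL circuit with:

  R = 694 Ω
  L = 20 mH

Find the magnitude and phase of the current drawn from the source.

Step 1 — Angular frequency: ω = 2π·f = 2π·66.8 = 419.7 rad/s.
Step 2 — Component impedances:
  R: Z = R = 694 Ω
  L: Z = jωL = j·419.7·0.02 = 0 + j8.394 Ω
Step 3 — Series combination: Z_total = R + L = 694 + j8.394 Ω = 694.1∠0.7° Ω.
Step 4 — Source phasor: V = 162∠136.5° V = -117.5 + j111.5 V.
Step 5 — Ohm's law: I = V / Z_total = (-117.5 + j111.5) / (694 + j8.394) = -0.1674 + j0.1627 A.
Step 6 — Convert to polar: |I| = 0.2334 A, ∠I = 135.8°.

I = 0.2334∠135.8° A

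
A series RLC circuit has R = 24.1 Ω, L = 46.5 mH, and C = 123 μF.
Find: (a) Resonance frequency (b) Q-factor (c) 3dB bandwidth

Step 1 — Resonance: ω₀ = 1/√(LC) = 1/√(0.0465·0.000123) = 418.1 rad/s.
Step 2 — f₀ = ω₀/(2π) = 66.55 Hz.
Step 3 — Series Q: Q = ω₀L/R = 418.1·0.0465/24.1 = 0.8068.
Step 4 — Bandwidth: Δω = ω₀/Q = 518.3 rad/s; BW = Δω/(2π) = 82.49 Hz.

(a) f₀ = 66.55 Hz  (b) Q = 0.8068  (c) BW = 82.49 Hz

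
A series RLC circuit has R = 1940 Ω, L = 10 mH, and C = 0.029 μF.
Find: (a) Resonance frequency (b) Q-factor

Step 1 — Resonance condition Im(Z)=0 gives ω₀ = 1/√(LC).
Step 2 — ω₀ = 1/√(0.01·2.9e-08) = 5.872e+04 rad/s.
Step 3 — f₀ = ω₀/(2π) = 9346 Hz.
Step 4 — Series Q: Q = ω₀L/R = 5.872e+04·0.01/1940 = 0.3027.

(a) f₀ = 9346 Hz  (b) Q = 0.3027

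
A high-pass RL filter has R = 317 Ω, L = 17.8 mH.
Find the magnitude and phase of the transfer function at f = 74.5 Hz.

Step 1 — Angular frequency: ω = 2π·74.5 = 468.1 rad/s.
Step 2 — Transfer function: H(jω) = jωL/(R + jωL).
Step 3 — Numerator jωL = j·8.332; denominator R + jωL = 317 + j8.332.
Step 4 — H = 0.0006904 + j0.02627.
Step 5 — Magnitude: |H| = 0.02628 (-31.6 dB); phase: φ = 88.5°.

|H| = 0.02628 (-31.6 dB), φ = 88.5°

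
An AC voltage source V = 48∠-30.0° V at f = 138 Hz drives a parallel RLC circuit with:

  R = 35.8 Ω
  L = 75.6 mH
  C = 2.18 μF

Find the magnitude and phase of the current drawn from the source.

Step 1 — Angular frequency: ω = 2π·f = 2π·138 = 867.1 rad/s.
Step 2 — Component impedances:
  R: Z = R = 35.8 Ω
  L: Z = jωL = j·867.1·0.0756 = 0 + j65.55 Ω
  C: Z = 1/(jωC) = -j/(ω·C) = 0 - j529 Ω
Step 3 — Parallel combination: 1/Z_total = 1/R + 1/L + 1/C; Z_total = 29.13 + j13.94 Ω = 32.29∠25.6° Ω.
Step 4 — Source phasor: V = 48∠-30.0° V = 41.57 - j24 V.
Step 5 — Ohm's law: I = V / Z_total = (41.57 - j24) / (29.13 + j13.94) = 0.8404 - j1.226 A.
Step 6 — Convert to polar: |I| = 1.486 A, ∠I = -55.6°.

I = 1.486∠-55.6° A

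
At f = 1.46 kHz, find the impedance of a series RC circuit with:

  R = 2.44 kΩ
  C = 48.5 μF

Step 1 — Angular frequency: ω = 2π·f = 2π·1460 = 9173 rad/s.
Step 2 — Component impedances:
  R: Z = R = 2440 Ω
  C: Z = 1/(jωC) = -j/(ω·C) = 0 - j2.248 Ω
Step 3 — Series combination: Z_total = R + C = 2440 - j2.248 Ω = 2440∠-0.1° Ω.

Z = 2440 - j2.248 Ω = 2440∠-0.1° Ω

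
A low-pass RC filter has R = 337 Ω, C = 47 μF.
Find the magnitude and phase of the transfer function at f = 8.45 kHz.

Step 1 — Angular frequency: ω = 2π·8450 = 5.309e+04 rad/s.
Step 2 — Transfer function: H(jω) = 1/(1 + jωRC).
Step 3 — Denominator: 1 + jωRC = 1 + j·5.309e+04·337·4.7e-05 = 1 + j840.9.
Step 4 — H = 1.414e-06 - j0.001189.
Step 5 — Magnitude: |H| = 0.001189 (-58.5 dB); phase: φ = -89.9°.

|H| = 0.001189 (-58.5 dB), φ = -89.9°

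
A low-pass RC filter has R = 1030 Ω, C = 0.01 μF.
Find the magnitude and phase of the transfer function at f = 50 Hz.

Step 1 — Angular frequency: ω = 2π·50 = 314.2 rad/s.
Step 2 — Transfer function: H(jω) = 1/(1 + jωRC).
Step 3 — Denominator: 1 + jωRC = 1 + j·314.2·1030·1e-08 = 1 + j0.003236.
Step 4 — H = 1 - j0.003236.
Step 5 — Magnitude: |H| = 1 (-0.0 dB); phase: φ = -0.2°.

|H| = 1 (-0.0 dB), φ = -0.2°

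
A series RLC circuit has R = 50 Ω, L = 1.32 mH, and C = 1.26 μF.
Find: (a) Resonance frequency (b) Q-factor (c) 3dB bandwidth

Step 1 — Resonance: ω₀ = 1/√(LC) = 1/√(0.00132·1.26e-06) = 2.452e+04 rad/s.
Step 2 — f₀ = ω₀/(2π) = 3903 Hz.
Step 3 — Series Q: Q = ω₀L/R = 2.452e+04·0.00132/50 = 0.6473.
Step 4 — Bandwidth: Δω = ω₀/Q = 3.788e+04 rad/s; BW = Δω/(2π) = 6029 Hz.

(a) f₀ = 3903 Hz  (b) Q = 0.6473  (c) BW = 6029 Hz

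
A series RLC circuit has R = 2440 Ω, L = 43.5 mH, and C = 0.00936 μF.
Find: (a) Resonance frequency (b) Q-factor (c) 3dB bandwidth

Step 1 — Resonance condition Im(Z)=0 gives ω₀ = 1/√(LC).
Step 2 — ω₀ = 1/√(0.0435·9.36e-09) = 4.956e+04 rad/s.
Step 3 — f₀ = ω₀/(2π) = 7887 Hz.
Step 4 — Series Q: Q = ω₀L/R = 4.956e+04·0.0435/2440 = 0.8835.
Step 5 — 3dB bandwidth: Δω = ω₀/Q = 5.609e+04 rad/s; BW = Δω/(2π) = 8927 Hz.

(a) f₀ = 7887 Hz  (b) Q = 0.8835  (c) BW = 8927 Hz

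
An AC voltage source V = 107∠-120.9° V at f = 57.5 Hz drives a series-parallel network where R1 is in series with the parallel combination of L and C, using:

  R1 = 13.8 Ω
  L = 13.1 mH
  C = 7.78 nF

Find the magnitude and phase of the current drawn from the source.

Step 1 — Angular frequency: ω = 2π·f = 2π·57.5 = 361.3 rad/s.
Step 2 — Component impedances:
  R1: Z = R = 13.8 Ω
  L: Z = jωL = j·361.3·0.0131 = 0 + j4.733 Ω
  C: Z = 1/(jωC) = -j/(ω·C) = 0 - j3.558e+05 Ω
Step 3 — Parallel branch: L || C = 1/(1/L + 1/C) = 0 + j4.733 Ω.
Step 4 — Series with R1: Z_total = R1 + (L || C) = 13.8 + j4.733 Ω = 14.59∠18.9° Ω.
Step 5 — Source phasor: V = 107∠-120.9° V = -54.95 - j91.81 V.
Step 6 — Ohm's law: I = V / Z_total = (-54.95 - j91.81) / (13.8 + j4.733) = -5.604 - j4.731 A.
Step 7 — Convert to polar: |I| = 7.334 A, ∠I = -139.8°.

I = 7.334∠-139.8° A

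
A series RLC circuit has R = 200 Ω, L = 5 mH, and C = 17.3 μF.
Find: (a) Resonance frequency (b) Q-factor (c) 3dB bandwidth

Step 1 — Resonance condition Im(Z)=0 gives ω₀ = 1/√(LC).
Step 2 — ω₀ = 1/√(0.005·1.73e-05) = 3400 rad/s.
Step 3 — f₀ = ω₀/(2π) = 541.1 Hz.
Step 4 — Series Q: Q = ω₀L/R = 3400·0.005/200 = 0.085.
Step 5 — 3dB bandwidth: Δω = ω₀/Q = 4e+04 rad/s; BW = Δω/(2π) = 6366 Hz.

(a) f₀ = 541.1 Hz  (b) Q = 0.085  (c) BW = 6366 Hz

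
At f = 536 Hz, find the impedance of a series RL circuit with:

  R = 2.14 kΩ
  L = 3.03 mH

Step 1 — Angular frequency: ω = 2π·f = 2π·536 = 3368 rad/s.
Step 2 — Component impedances:
  R: Z = R = 2140 Ω
  L: Z = jωL = j·3368·0.00303 = 0 + j10.2 Ω
Step 3 — Series combination: Z_total = R + L = 2140 + j10.2 Ω = 2140∠0.3° Ω.

Z = 2140 + j10.2 Ω = 2140∠0.3° Ω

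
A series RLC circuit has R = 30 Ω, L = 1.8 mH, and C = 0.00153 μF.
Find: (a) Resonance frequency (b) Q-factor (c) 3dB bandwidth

Step 1 — Resonance condition Im(Z)=0 gives ω₀ = 1/√(LC).
Step 2 — ω₀ = 1/√(0.0018·1.53e-09) = 6.026e+05 rad/s.
Step 3 — f₀ = ω₀/(2π) = 9.59e+04 Hz.
Step 4 — Series Q: Q = ω₀L/R = 6.026e+05·0.0018/30 = 36.16.
Step 5 — 3dB bandwidth: Δω = ω₀/Q = 1.667e+04 rad/s; BW = Δω/(2π) = 2653 Hz.

(a) f₀ = 9.59e+04 Hz  (b) Q = 36.16  (c) BW = 2653 Hz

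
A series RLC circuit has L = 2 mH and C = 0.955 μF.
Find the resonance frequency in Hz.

Step 1 — Resonance condition Im(Z)=0 gives ω₀ = 1/√(LC).
Step 2 — ω₀ = 1/√(0.002·9.55e-07) = 2.288e+04 rad/s.
Step 3 — f₀ = ω₀/(2π) = 3642 Hz.

f₀ = 3642 Hz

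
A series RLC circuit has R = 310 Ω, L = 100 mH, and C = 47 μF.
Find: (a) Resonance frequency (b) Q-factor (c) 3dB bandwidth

Step 1 — Resonance: ω₀ = 1/√(LC) = 1/√(0.1·4.7e-05) = 461.3 rad/s.
Step 2 — f₀ = ω₀/(2π) = 73.41 Hz.
Step 3 — Series Q: Q = ω₀L/R = 461.3·0.1/310 = 0.1488.
Step 4 — Bandwidth: Δω = ω₀/Q = 3100 rad/s; BW = Δω/(2π) = 493.4 Hz.

(a) f₀ = 73.41 Hz  (b) Q = 0.1488  (c) BW = 493.4 Hz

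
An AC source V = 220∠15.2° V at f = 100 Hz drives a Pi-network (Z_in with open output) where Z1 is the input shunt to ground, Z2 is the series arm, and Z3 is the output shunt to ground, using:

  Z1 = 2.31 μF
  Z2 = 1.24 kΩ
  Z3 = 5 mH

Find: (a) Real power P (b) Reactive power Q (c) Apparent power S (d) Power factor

Step 1 — Angular frequency: ω = 2π·f = 2π·100 = 628.3 rad/s.
Step 2 — Component impedances:
  Z1: Z = 1/(jωC) = -j/(ω·C) = 0 - j689 Ω
  Z2: Z = R = 1240 Ω
  Z3: Z = jωL = j·628.3·0.005 = 0 + j3.142 Ω
Step 3 — With open output, the series arm Z2 and the output shunt Z3 appear in series to ground: Z2 + Z3 = 1240 + j3.142 Ω.
Step 4 — Parallel with input shunt Z1: Z_in = Z1 || (Z2 + Z3) = 293.1 - j526.8 Ω = 602.9∠-60.9° Ω.
Step 5 — Source phasor: V = 220∠15.2° V = 212.3 + j57.68 V.
Step 6 — Current: I = V / Z = 0.08761 + j0.3542 A = 0.3649∠76.1° A.
Step 7 — Complex power: S = V·I* = 39.03 - j70.15 VA.
Step 8 — Real power: P = Re(S) = 39.03 W.
Step 9 — Reactive power: Q = Im(S) = -70.15 VAR.
Step 10 — Apparent power: |S| = 80.28 VA.
Step 11 — Power factor: PF = P/|S| = 0.4862 (leading).

(a) P = 39.03 W  (b) Q = -70.15 VAR  (c) S = 80.28 VA  (d) PF = 0.4862 (leading)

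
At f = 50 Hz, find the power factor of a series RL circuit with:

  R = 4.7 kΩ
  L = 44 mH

Step 1 — Angular frequency: ω = 2π·f = 2π·50 = 314.2 rad/s.
Step 2 — Component impedances:
  R: Z = R = 4700 Ω
  L: Z = jωL = j·314.2·0.044 = 0 + j13.82 Ω
Step 3 — Series combination: Z_total = R + L = 4700 + j13.82 Ω = 4700∠0.2° Ω.
Step 4 — Power factor: PF = cos(φ) = Re(Z)/|Z| = 4700/4700 = 1.
Step 5 — Type: Im(Z) = 13.82 ⇒ lagging (phase φ = 0.2°).

PF = 1 (lagging, φ = 0.2°)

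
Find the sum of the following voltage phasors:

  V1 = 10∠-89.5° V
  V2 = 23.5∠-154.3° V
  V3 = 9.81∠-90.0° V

Step 1 — Convert each phasor to rectangular form:
  V1 = 10·(cos(-89.5°) + j·sin(-89.5°)) = 0.08727 - j10 V
  V2 = 23.5·(cos(-154.3°) + j·sin(-154.3°)) = -21.18 - j10.19 V
  V3 = 9.81·(cos(-90.0°) + j·sin(-90.0°)) = 0 - j9.81 V
Step 2 — Sum components: V_total = -21.09 - j30 V.
Step 3 — Convert to polar: |V_total| = 36.67 V, ∠V_total = -125.1°.

V_total = 36.67∠-125.1° V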